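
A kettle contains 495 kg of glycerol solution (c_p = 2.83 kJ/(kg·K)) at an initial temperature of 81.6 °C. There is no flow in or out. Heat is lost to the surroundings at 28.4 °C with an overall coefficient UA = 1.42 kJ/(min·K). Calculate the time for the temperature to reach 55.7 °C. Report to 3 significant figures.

658 min

Lumped-capacitance energy balance: M c_p dT/dt = UA(T_amb − T).
τ = M c_p/UA = 986.51 min; T_ss = T_amb = 28.400 °C.
T(t) = T_ss + (T₀ − T_ss)e^(−t/τ); set T = 55.7:
t = −τ ln[(T − T_ss)/(T₀ − T_ss)] = −986.51 · ln(0.51316) = 658.17 min.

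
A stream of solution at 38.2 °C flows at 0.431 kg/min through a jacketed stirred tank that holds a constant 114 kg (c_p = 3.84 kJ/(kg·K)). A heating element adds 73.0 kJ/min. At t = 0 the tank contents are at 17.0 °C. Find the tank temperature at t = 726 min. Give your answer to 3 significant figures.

Unsteady energy balance on the tank contents: M c_p dT/dt = ṁ c_p (T_in − T) + 73.0.
Rearrange: dT/dt = (T_ss − T)/τ with τ = M/ṁ = 264.50 min and T_ss = T_in + Q̇/(ṁ c_p) = 82.308 °C.
T approaches T_ss exponentially: T(t) = T_ss + (T₀ − T_ss) e^(−t/τ).
T(726) = 82.308 + (-65.308)·e^(−726/264.50) = 82.308 + (-65.308)·0.064262 = 78.111 °C.

78.1 °C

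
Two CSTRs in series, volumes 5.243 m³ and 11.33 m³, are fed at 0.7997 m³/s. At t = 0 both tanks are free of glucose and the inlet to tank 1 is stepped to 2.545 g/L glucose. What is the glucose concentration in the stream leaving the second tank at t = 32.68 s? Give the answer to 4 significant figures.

Species balance on tank i: dCᵢ/dt = (Cᵢ₋₁ − Cᵢ)/τᵢ with τᵢ = Vᵢ/Q.
τ₁ = 5.243/0.7997 = 6.55621 s; τ₂ = 11.33/0.7997 = 14.1678 s.
Solving the cascade with C₁(0)=C₂(0)=0 gives C₂(t) = C_in[1 − (τ₁ e^(−t/τ₁) − τ₂ e^(−t/τ₂))/(τ₁ − τ₂)].
At t = 32.68: e^(−t/τ₁) = 0.00684260, e^(−t/τ₂) = 0.0995956.
C₂ = 2.545·[1 − (6.55621·0.00684260 − 14.1678·0.0995956)/(-7.61160)] = 2.545·0.820512 = 2.08820 g/L.

2.088 g/L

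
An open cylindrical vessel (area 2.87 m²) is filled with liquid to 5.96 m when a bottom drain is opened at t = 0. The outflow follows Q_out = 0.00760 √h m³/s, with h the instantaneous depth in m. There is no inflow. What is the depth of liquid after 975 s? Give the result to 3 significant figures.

1.32 m

A dh/dt = −Q_out = −0.00760 √h.
This is separable: 2 d(√h)/dt = −0.00760/A, so √h = √h₀ − (0.00760/(2A)) t.
√h = √5.96 − 0.00760·975/(2·2.87) = 2.4413 − 1.2909 = 1.1504.
h = 1.1504² = 1.3234 m.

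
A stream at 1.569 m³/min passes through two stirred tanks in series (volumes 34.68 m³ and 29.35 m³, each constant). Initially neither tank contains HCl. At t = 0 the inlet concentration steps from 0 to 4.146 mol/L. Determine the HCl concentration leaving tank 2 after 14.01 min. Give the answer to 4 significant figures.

0.6294 mol/L

Time constants: τᵢ = Vᵢ/Q for each well-mixed tank.
τ₁ = 34.68/1.569 = 22.1033 min; τ₂ = 29.35/1.569 = 18.7062 min.
Solving the cascade with C₁(0)=C₂(0)=0 gives C₂(t) = C_in[1 − (τ₁ e^(−t/τ₁) − τ₂ e^(−t/τ₂))/(τ₁ − τ₂)].
At t = 14.01: e^(−t/τ₁) = 0.530549, e^(−t/τ₂) = 0.472863.
C₂ = 4.146·[1 − (22.1033·0.530549 − 18.7062·0.472863)/(3.39707)] = 4.146·0.151799 = 0.629359 mol/L.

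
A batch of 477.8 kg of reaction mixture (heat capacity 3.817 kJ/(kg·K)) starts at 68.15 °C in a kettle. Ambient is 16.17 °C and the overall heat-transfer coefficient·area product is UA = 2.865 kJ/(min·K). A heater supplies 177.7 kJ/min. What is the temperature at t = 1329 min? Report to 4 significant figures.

76.95 °C

Energy balance: M c_p dT/dt = −UA(T − T_amb) + Q̇.
dT/dt = (T_ss − T)/τ with T_ss = T_amb + Q̇/UA = 16.17 + 177.7/2.865 = 78.1944 °C, τ = M c_p/UA = 477.8·3.817/2.865 = 636.566 min.
This is linear first-order; T(t) = T_ss + (T₀ − T_ss) e^(−t/τ).
T(1329) = 78.1944 + (-10.0444)·0.123964 = 76.9493 °C.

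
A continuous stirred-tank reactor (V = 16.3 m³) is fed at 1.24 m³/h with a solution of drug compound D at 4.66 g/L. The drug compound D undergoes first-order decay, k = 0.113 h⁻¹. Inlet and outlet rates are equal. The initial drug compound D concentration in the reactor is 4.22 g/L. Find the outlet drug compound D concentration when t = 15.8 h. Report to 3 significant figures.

Species balance: V dC/dt = Q C_in − Q C − k V C.
This is linear with rate a = Q/V + k = 0.18907 h⁻¹.
C_ss = Q C_in/(Q + kV) = 1.8749 g/L; C(t) = C_ss + (C₀ − C_ss) e^(−a t).
C(15.8) = 1.8749 + (2.3451)·e^(−0.18907·15.8) = 1.8749 + (2.3451)·0.050420 = 1.9932 g/L.

1.99 g/L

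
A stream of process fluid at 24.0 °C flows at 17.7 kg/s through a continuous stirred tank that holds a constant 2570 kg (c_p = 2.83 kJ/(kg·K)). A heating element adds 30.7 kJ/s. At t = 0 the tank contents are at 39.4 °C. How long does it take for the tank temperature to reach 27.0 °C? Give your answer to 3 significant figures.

265 s

First-law balance (no shaft work): M c_p dT/dt = ṁ c_p (T_in − T) + 30.7.
τ = M/ṁ = 145.20 s; T_ss = T_in + Q̇/(ṁ c_p) = 24.613 °C.
T(t) = T_ss + (T₀ − T_ss) e^(−t/τ). Set T = 27.0:
e^(−t/τ) = (27.0 − 24.613)/(39.4 − 24.613) = 0.16143
t = −145.20 · ln(0.16143) = 264.79 s.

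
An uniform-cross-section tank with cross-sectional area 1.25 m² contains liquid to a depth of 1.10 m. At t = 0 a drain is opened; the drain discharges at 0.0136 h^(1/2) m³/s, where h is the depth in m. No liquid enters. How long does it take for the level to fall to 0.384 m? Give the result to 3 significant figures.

Accumulation of liquid (constant cross-section A): A dh/dt = −0.0136 √h.
This is separable: 2 d(√h)/dt = −0.0136/A, so √h = √h₀ − (0.0136/(2A)) t.
t = 2A(√h₀ − √h)/0.0136 = 2·1.25·(√1.10 − √0.384)/0.0136
  = 2.5000 × (1.0488 − 0.61968) / 0.0136 = 78.884 s.

78.9 s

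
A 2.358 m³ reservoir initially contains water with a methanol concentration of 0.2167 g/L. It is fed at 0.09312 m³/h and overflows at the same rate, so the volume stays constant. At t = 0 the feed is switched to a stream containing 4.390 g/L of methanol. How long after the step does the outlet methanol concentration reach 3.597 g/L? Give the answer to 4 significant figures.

42.05 h

Species balance: V dC/dt = Q(C_in − C) ⇒ τ = V/Q = 25.3222 h.
C(t) = C_in + (C₀ − C_in) e^(−t/τ). Set C = 3.597 and solve for t:
e^(−t/τ) = (C − C_in)/(C₀ − C_in) = (3.597 − 4.390)/(0.2167 − 4.390) = 0.190017
t = −τ ln(…) = 25.3222 × 1.66064 = 42.0510 h.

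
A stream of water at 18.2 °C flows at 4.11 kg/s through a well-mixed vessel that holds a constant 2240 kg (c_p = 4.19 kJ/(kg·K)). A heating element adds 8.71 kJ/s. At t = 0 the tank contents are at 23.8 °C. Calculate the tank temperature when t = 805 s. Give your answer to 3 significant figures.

M c_p dT/dt = ṁ c_p (T_in − T) + Q̇.
τ = M/ṁ = 545.01 s; T_ss = T_in + Q̇/(ṁ c_p) = 18.2 + 8.71/(4.11·4.19) = 18.706 °C.
T approaches T_ss exponentially: T(t) = T_ss + (T₀ − T_ss) e^(−t/τ).
T(805) = 18.706 + (5.0942)·e^(−805/545.01) = 18.706 + (5.0942)·0.22831 = 19.869 °C.

19.9 °C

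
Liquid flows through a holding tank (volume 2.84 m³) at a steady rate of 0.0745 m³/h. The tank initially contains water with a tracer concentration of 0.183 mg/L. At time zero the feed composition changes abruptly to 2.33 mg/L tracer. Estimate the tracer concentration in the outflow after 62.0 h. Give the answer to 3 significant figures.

Species balance on the tank: V dC/dt = Q(C_in − C).
Rewrite as dC/dt + C/τ = C_in/τ, τ = V/Q = 38.121 h.
Integrating: C(t) = C_in + (C₀ − C_in) e^(−t/τ).
C(62.0) = 2.33 + (0.183 − 2.33)·e^(−62.0/38.121) = 2.33 + (-2.1470)·0.19663 = 1.9078 mg/L.

1.91 mg/L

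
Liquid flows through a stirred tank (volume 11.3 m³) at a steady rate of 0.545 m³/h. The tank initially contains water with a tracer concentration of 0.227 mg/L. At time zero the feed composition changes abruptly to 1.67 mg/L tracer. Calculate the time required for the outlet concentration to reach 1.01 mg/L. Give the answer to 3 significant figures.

16.2 h

Species balance: V dC/dt = Q(C_in − C) ⇒ τ = V/Q = 20.734 h.
C(t) = C_in + (C₀ − C_in) e^(−t/τ). Set C = 1.01 and solve for t:
e^(−t/τ) = (C − C_in)/(C₀ − C_in) = (1.01 − 1.67)/(0.227 − 1.67) = 0.45738
t = −τ ln(…) = 20.734 × 0.78224 = 16.219 h.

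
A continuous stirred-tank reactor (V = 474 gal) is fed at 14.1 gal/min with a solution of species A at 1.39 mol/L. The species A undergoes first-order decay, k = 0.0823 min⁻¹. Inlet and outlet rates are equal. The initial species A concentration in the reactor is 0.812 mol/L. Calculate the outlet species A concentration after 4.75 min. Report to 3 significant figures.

0.629 mol/L

V dC/dt = Q(C_in − C) − k V C.
This is linear with rate a = Q/V + k = 0.11205 min⁻¹.
C_ss = Q C_in/(Q + kV) = 0.36903 mol/L; C(t) = C_ss + (C₀ − C_ss) e^(−a t).
C(4.75) = 0.36903 + (0.44297)·e^(−0.11205·4.75) = 0.36903 + (0.44297)·0.58730 = 0.62918 mol/L.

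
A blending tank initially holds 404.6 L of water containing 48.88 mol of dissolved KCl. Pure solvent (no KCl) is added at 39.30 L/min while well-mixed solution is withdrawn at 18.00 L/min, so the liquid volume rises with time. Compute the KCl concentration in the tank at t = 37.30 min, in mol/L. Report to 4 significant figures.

Total volume: dV/dt = Q_in − Q_out = 21.3000 L/min, so V(t) = 404.6 + 21.3000 t and V(37.30) = 1199.09 L.
Solute balance: dm/dt = 0 − Q_out C = −Q_out m/V(t).
Separate: dm/m = −Q_out dt/V(t) ⇒ ln(m/m₀) = −(Q_out/(Q_in−Q_out)) ln(V/V₀).
m = m₀ (V₀/V)^(Q_out/(Q_in−Q_out)) = 48.88 × (404.6/1199.09)^(0.845070) = 19.5166 mol.
C = m/V = 19.5166/1199.09 = 0.0162762 mol/L.

0.01628 mol/L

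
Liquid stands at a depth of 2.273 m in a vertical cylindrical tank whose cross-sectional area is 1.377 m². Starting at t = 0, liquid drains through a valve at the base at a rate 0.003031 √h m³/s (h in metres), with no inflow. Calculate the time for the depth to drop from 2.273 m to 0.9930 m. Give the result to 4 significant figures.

With no inflow, A dh/dt = −0.003031 √h.
Separate and integrate: 2(√h − √h₀) = −(0.003031/A) t.
t = 2A(√h₀ − √h)/0.003031 = 2·1.377·(√2.273 − √0.9930)/0.003031
  = 2.75400 × (1.50765 − 0.996494) / 0.003031 = 464.440 s.

464.4 s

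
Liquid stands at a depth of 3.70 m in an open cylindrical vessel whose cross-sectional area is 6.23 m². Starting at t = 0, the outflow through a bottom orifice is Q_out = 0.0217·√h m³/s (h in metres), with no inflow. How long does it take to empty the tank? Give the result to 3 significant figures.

1100 s

A dh/dt = −Q_out = −0.0217 √h.
Separate and integrate: 2(√h − √h₀) = −(0.0217/A) t.
Tank is empty when √h = 0: t_empty = 2A√h₀/0.0217.
t_empty = 2·6.23·√3.70/0.0217 = 12.460·1.9235/0.0217 = 1104.5 s.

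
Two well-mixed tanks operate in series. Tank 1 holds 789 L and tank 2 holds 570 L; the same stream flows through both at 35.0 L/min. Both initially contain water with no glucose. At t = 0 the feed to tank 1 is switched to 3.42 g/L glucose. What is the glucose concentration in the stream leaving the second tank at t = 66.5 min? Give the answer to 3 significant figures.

Species balance on tank i: dCᵢ/dt = (Cᵢ₋₁ − Cᵢ)/τᵢ with τᵢ = Vᵢ/Q.
τ₁ = 789/35.0 = 22.543 min; τ₂ = 570/35.0 = 16.286 min.
Tank 1: C₁ = C_in(1 − e^(−t/τ₁)). Tank 2 (τ₁ ≠ τ₂): C₂ = C_in[1 − (τ₁ e^(−t/τ₁) − τ₂ e^(−t/τ₂))/(τ₁ − τ₂)].
At t = 66.5: e^(−t/τ₁) = 0.052343, e^(−t/τ₂) = 0.016851.
C₂ = 3.42·[1 − (22.543·0.052343 − 16.286·0.016851)/(6.2571)] = 3.42·0.85528 = 2.9251 g/L.

2.93 g/L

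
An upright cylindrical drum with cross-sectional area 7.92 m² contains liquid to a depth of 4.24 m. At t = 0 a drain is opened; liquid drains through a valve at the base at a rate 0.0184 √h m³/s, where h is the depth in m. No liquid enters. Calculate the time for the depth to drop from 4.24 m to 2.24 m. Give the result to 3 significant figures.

484 s

Mass balance (ρ constant): A dh/dt = −0.0184 √h.
This is separable: 2 d(√h)/dt = −0.0184/A, so √h = √h₀ − (0.0184/(2A)) t.
t = 2A(√h₀ − √h)/0.0184 = 2·7.92·(√4.24 − √2.24)/0.0184
  = 15.840 × (2.0591 − 1.4967) / 0.0184 = 484.21 s.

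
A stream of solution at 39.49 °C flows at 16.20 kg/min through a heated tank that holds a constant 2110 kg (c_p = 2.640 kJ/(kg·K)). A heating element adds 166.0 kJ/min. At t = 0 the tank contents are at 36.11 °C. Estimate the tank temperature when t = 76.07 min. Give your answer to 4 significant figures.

39.32 °C

M c_p dT/dt = ṁ c_p (T_in − T) + Q̇.
Rearrange: dT/dt = (T_ss − T)/τ with τ = M/ṁ = 130.247 min and T_ss = T_in + Q̇/(ṁ c_p) = 43.3714 °C.
This is linear first-order; T(t) = T_ss + (T₀ − T_ss) e^(−t/τ).
T(76.07) = 43.3714 + (-7.26141)·e^(−76.07/130.247) = 43.3714 + (-7.26141)·0.557638 = 39.3222 °C.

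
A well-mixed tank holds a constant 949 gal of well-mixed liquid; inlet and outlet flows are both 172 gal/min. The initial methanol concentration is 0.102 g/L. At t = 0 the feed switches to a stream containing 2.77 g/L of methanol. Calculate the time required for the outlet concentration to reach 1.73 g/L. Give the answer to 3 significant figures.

Species balance: V dC/dt = Q(C_in − C) ⇒ τ = V/Q = 5.5174 min.
C(t) = C_in + (C₀ − C_in) e^(−t/τ). Set C = 1.73 and solve for t:
e^(−t/τ) = (C − C_in)/(C₀ − C_in) = (1.73 − 2.77)/(0.102 − 2.77) = 0.38981
t = −τ ln(…) = 5.5174 × 0.94211 = 5.1980 min.

5.20 min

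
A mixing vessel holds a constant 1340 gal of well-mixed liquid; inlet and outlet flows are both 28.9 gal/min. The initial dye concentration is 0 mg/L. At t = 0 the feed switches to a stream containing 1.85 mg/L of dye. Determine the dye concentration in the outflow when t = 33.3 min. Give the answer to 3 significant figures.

0.948 mg/L

Accumulation = in − out for the solute gives V dC/dt = Q(C_in − C).
Rewrite as dC/dt + C/τ = C_in/τ, τ = V/Q = 46.367 min.
Integrating: C(t) = C_in + (C₀ − C_in) e^(−t/τ).
C(33.3) = 1.85 + (0 − 1.85)·e^(−33.3/46.367) = 1.85 + (-1.8500)·0.48764 = 0.94787 mg/L.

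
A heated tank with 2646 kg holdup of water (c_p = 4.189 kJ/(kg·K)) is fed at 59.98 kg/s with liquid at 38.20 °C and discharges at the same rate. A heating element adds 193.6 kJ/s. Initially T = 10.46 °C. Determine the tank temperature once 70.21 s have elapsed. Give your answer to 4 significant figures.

33.17 °C

M c_p dT/dt = ṁ c_p (T_in − T) + Q̇.
Rearrange: dT/dt = (T_ss − T)/τ with τ = M/ṁ = 44.1147 s and T_ss = T_in + Q̇/(ṁ c_p) = 38.9705 °C.
Solution: T(t) = T_ss + (T₀ − T_ss) e^(−t/τ).
T(70.21) = 38.9705 + (-28.5105)·e^(−70.21/44.1147) = 38.9705 + (-28.5105)·0.203613 = 33.1654 °C.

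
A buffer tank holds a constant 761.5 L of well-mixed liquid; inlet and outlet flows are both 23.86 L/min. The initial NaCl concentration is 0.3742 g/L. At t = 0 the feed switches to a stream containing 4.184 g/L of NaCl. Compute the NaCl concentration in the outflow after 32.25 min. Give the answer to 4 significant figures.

2.797 g/L

Unsteady species balance (constant V, well mixed): V dC/dt = Q(C_in − C).
So dC/dt = (C_in − C)/τ with τ = V/Q = 761.5/23.86 = 31.9153 min.
C approaches C_in exponentially: C(t) = C_in + (C₀ − C_in) e^(−t/τ).
C(32.25) = 4.184 + (0.3742 − 4.184)·e^(−32.25/31.9153) = 4.184 + (-3.80980)·0.364042 = 2.79707 g/L.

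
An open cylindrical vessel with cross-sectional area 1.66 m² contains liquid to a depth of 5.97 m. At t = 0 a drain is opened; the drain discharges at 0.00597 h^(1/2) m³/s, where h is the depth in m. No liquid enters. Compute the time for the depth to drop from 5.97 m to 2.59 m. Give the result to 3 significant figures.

With no inflow, A dh/dt = −0.00597 √h.
This is separable: 2 d(√h)/dt = −0.00597/A, so √h = √h₀ − (0.00597/(2A)) t.
t = 2A(√h₀ − √h)/0.00597 = 2·1.66·(√5.97 − √2.59)/0.00597
  = 3.3200 × (2.4434 − 1.6093) / 0.00597 = 463.80 s.

464 s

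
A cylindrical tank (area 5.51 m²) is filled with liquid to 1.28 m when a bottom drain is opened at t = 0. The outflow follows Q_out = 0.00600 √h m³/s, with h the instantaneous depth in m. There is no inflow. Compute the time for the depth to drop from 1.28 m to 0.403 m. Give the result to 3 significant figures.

912 s

Mass balance (ρ constant): A dh/dt = −0.00600 √h.
Separate and integrate: 2(√h − √h₀) = −(0.00600/A) t.
t = 2A(√h₀ − √h)/0.00600 = 2·5.51·(√1.28 − √0.403)/0.00600
  = 11.020 × (1.1314 − 0.63482) / 0.00600 = 911.99 s.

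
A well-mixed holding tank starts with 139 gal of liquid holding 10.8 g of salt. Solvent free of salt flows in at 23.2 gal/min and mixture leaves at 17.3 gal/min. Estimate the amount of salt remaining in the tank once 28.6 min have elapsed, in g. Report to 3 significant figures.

Let m(t) be the amount of salt. Volume: V(t) = V₀ + (Q_in − Q_out) t = 139 + 5.9000 t; V(28.6) = 307.74 gal.
No salt enters, so dm/dt = −Q_out · (m/V).
dm/m = −Q_out dt/(V₀ + 5.9000 t); integrating gives ln(m/m₀) = −(Q_out/(Q_in−Q_out)) ln(V/V₀).
m = m₀ (V₀/V)^(Q_out/(Q_in−Q_out)) = 10.8 × (139/307.74)^(2.9322) = 1.0503 g.

1.05 g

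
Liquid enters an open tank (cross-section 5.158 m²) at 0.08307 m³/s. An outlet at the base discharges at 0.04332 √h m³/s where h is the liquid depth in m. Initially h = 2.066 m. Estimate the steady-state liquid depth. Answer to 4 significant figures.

3.677 m

Level balance: A dh/dt = 0.08307 − 0.04332 √h. Setting dh/dt = 0:
Q_in = 0.04332 √h_ss ⇒ √h_ss = 0.08307/0.04332 = 1.91759.
h_ss = 1.91759² = 3.67715 m. (Since h₀ = 2.066 m < h_ss, the level will rise toward this value.)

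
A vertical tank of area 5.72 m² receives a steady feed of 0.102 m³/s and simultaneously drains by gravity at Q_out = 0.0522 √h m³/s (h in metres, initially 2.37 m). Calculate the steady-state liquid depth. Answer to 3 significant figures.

A dh/dt = Q_in − 0.0522 √h. Steady state requires inflow = outflow:
Q_in = 0.0522 √h_ss ⇒ √h_ss = 0.102/0.0522 = 1.9540.
h_ss = 1.9540² = 3.8182 m. (Since h₀ = 2.37 m < h_ss, the level will rise toward this value.)

3.82 m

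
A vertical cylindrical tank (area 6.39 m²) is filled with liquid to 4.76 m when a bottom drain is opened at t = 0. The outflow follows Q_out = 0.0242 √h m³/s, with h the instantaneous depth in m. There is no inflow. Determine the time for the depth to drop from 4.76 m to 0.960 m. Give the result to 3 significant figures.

635 s

Volume balance on the tank: A dh/dt = −0.0242 √h.
Separate and integrate: 2(√h − √h₀) = −(0.0242/A) t.
t = 2A(√h₀ − √h)/0.0242 = 2·6.39·(√4.76 − √0.960)/0.0242
  = 12.780 × (2.1817 − 0.97980) / 0.0242 = 634.75 s.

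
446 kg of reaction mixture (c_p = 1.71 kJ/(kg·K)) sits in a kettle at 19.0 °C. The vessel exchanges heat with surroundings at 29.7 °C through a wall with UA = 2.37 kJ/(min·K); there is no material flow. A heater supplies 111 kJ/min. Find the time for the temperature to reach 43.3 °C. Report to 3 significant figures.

177 min

M c_p dT/dt = −UA(T − T_amb) + Q̇.
τ = M c_p/UA = 321.80 min; T_ss = T_amb + Q̇/UA = 29.7 + 111/2.37 = 76.535 °C.
T(t) = T_ss + (T₀ − T_ss)e^(−t/τ); set T = 43.3:
t = −τ ln[(T − T_ss)/(T₀ − T_ss)] = −321.80 · ln(0.57765) = 176.60 min.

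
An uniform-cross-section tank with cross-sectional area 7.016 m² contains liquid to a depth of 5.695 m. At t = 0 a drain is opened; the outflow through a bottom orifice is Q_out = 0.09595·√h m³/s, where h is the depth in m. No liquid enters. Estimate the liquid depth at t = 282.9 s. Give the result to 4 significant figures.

0.2043 m

With no inflow, A dh/dt = −0.09595 √h.
Separate and integrate: 2(√h − √h₀) = −(0.09595/A) t.
√h = √5.695 − 0.09595·282.9/(2·7.016) = 2.38642 − 1.93445 = 0.451966.
h = 0.451966² = 0.204273 m.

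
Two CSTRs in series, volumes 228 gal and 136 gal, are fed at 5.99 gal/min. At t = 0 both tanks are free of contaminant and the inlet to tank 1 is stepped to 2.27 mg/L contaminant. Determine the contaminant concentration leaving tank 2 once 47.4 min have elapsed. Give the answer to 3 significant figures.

1.07 mg/L

Time constants: τᵢ = Vᵢ/Q for each well-mixed tank.
τ₁ = 228/5.99 = 38.063 min; τ₂ = 136/5.99 = 22.705 min.
Tank 1: C₁ = C_in(1 − e^(−t/τ₁)). Tank 2 (τ₁ ≠ τ₂): C₂ = C_in[1 − (τ₁ e^(−t/τ₁) − τ₂ e^(−t/τ₂))/(τ₁ − τ₂)].
At t = 47.4: e^(−t/τ₁) = 0.28786, e^(−t/τ₂) = 0.12397.
C₂ = 2.27·[1 − (38.063·0.28786 − 22.705·0.12397)/(15.359)] = 2.27·0.46988 = 1.0666 mg/L.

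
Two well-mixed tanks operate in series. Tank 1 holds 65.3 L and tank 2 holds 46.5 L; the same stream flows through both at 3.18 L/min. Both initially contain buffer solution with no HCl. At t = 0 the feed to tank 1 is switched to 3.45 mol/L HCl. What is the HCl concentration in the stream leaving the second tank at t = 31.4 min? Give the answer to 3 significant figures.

Species balance on tank i: dCᵢ/dt = (Cᵢ₋₁ − Cᵢ)/τᵢ with τᵢ = Vᵢ/Q.
τ₁ = 65.3/3.18 = 20.535 min; τ₂ = 46.5/3.18 = 14.623 min.
Solving the cascade with C₁(0)=C₂(0)=0 gives C₂(t) = C_in[1 − (τ₁ e^(−t/τ₁) − τ₂ e^(−t/τ₂))/(τ₁ − τ₂)].
At t = 31.4: e^(−t/τ₁) = 0.21672, e^(−t/τ₂) = 0.11679.
C₂ = 3.45·[1 − (20.535·0.21672 − 14.623·0.11679)/(5.9119)] = 3.45·0.53610 = 1.8496 mol/L.

1.85 mol/L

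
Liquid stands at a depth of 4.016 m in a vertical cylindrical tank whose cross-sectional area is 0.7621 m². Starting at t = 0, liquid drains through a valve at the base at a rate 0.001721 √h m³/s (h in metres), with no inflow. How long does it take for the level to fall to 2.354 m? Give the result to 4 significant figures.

Unsteady balance on liquid volume: A dh/dt = −0.001721 √h.
Separate and integrate: 2(√h − √h₀) = −(0.001721/A) t.
t = 2A(√h₀ − √h)/0.001721 = 2·0.7621·(√4.016 − √2.354)/0.001721
  = 1.52420 × (2.00400 − 1.53428) / 0.001721 = 416.007 s.

416.0 s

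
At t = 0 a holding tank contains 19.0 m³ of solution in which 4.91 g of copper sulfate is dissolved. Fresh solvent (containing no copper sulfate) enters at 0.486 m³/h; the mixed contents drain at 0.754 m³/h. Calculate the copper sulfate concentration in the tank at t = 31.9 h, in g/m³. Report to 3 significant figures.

Total volume: dV/dt = Q_in − Q_out = -0.26800 m³/h, so V(t) = 19.0 − 0.26800 t and V(31.9) = 10.451 m³.
Solute balance: dm/dt = 0 − Q_out C = −Q_out m/V(t).
dm/m = −Q_out dt/(V₀ − 0.26800 t); integrating gives ln(m/m₀) = −(Q_out/(Q_in−Q_out)) ln(V/V₀).
m = m₀ (V₀/V)^(Q_out/(Q_in−Q_out)) = 4.91 × (19.0/10.451)^(-2.8134) = 0.91349 g.
C = m/V = 0.91349/10.451 = 0.087408 g/m³.

0.0874 g/m³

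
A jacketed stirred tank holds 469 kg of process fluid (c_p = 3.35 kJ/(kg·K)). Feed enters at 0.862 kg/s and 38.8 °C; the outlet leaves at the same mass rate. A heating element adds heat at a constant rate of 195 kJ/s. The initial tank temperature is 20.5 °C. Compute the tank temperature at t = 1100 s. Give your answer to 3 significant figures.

M c_p dT/dt = ṁ c_p (T_in − T) + Q̇.
Rearrange: dT/dt = (T_ss − T)/τ with τ = M/ṁ = 544.08 s and T_ss = T_in + Q̇/(ṁ c_p) = 106.33 °C.
This is linear first-order; T(t) = T_ss + (T₀ − T_ss) e^(−t/τ).
T(1100) = 106.33 + (-85.828)·e^(−1100/544.08) = 106.33 + (-85.828)·0.13242 = 94.962 °C.

95.0 °C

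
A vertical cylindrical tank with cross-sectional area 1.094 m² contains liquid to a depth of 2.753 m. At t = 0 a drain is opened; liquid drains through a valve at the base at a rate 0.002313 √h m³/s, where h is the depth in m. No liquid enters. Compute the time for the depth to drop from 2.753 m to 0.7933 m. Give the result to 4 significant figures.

727.0 s

Unsteady balance on liquid volume: A dh/dt = −0.002313 √h.
This is separable: 2 d(√h)/dt = −0.002313/A, so √h = √h₀ − (0.002313/(2A)) t.
t = 2A(√h₀ − √h)/0.002313 = 2·1.094·(√2.753 − √0.7933)/0.002313
  = 2.18800 × (1.65922 − 0.890674) / 0.002313 = 727.009 s.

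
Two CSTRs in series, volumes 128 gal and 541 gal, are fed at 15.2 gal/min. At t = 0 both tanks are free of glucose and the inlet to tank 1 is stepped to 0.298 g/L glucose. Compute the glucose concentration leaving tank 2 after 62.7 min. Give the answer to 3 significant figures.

Species balance on tank i: dCᵢ/dt = (Cᵢ₋₁ − Cᵢ)/τᵢ with τᵢ = Vᵢ/Q.
τ₁ = 128/15.2 = 8.4211 min; τ₂ = 541/15.2 = 35.592 min.
Tank 1: C₁ = C_in(1 − e^(−t/τ₁)). Tank 2 (τ₁ ≠ τ₂): C₂ = C_in[1 − (τ₁ e^(−t/τ₁) − τ₂ e^(−t/τ₂))/(τ₁ − τ₂)].
At t = 62.7: e^(−t/τ₁) = 0.00058399, e^(−t/τ₂) = 0.17177.
C₂ = 0.298·[1 − (8.4211·0.00058399 − 35.592·0.17177)/(-27.171)] = 0.298·0.77518 = 0.23100 g/L.

0.231 g/L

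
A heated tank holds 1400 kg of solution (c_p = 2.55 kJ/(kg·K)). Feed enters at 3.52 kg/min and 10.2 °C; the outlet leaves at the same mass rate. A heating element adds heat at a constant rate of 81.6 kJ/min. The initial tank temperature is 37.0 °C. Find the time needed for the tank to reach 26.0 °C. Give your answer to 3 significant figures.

M c_p dT/dt = ṁ c_p (T_in − T) + Q̇.
τ = M/ṁ = 397.73 min; T_ss = T_in + Q̇/(ṁ c_p) = 19.291 °C.
T(t) = T_ss + (T₀ − T_ss) e^(−t/τ). Set T = 26.0:
e^(−t/τ) = (26.0 − 19.291)/(37.0 − 19.291) = 0.37885
t = −397.73 · ln(0.37885) = 386.04 min.

386 min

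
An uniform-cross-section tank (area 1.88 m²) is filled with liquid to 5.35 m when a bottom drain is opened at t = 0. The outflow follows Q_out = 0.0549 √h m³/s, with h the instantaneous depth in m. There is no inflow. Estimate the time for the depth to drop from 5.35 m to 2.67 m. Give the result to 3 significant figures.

46.5 s

Mass balance (ρ constant): A dh/dt = −0.0549 √h.
∫ h^(−1/2) dh = −(0.0549/A) ∫ dt, giving 2√h = 2√h₀ − (0.0549/A) t.
t = 2A(√h₀ − √h)/0.0549 = 2·1.88·(√5.35 − √2.67)/0.0549
  = 3.7600 × (2.3130 − 1.6340) / 0.0549 = 46.503 s.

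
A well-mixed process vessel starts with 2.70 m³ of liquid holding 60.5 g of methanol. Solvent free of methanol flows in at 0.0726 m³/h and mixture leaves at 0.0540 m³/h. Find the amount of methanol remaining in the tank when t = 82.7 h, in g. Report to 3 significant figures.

Let m(t) be the amount of methanol. Volume: V(t) = V₀ + (Q_in − Q_out) t = 2.70 + 0.018600 t; V(82.7) = 4.2382 m³.
Solute balance: dm/dt = 0 − Q_out C = −Q_out m/V(t).
dm/m = −Q_out dt/(V₀ + 0.018600 t); integrating gives ln(m/m₀) = −(Q_out/(Q_in−Q_out)) ln(V/V₀).
m = m₀ (V₀/V)^(Q_out/(Q_in−Q_out)) = 60.5 × (2.70/4.2382)^(2.9032) = 16.340 g.

16.3 g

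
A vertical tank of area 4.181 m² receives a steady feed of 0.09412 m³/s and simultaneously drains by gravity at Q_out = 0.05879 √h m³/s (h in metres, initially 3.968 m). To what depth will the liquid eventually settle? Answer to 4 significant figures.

Mass balance (ρ constant): A dh/dt = Q_in − 0.05879 √h. At steady state dh/dt = 0:
Q_in = 0.05879 √h_ss ⇒ √h_ss = 0.09412/0.05879 = 1.60095.
h_ss = 1.60095² = 2.56305 m. (Since h₀ = 3.968 m > h_ss, the level will fall toward this value.)

2.563 m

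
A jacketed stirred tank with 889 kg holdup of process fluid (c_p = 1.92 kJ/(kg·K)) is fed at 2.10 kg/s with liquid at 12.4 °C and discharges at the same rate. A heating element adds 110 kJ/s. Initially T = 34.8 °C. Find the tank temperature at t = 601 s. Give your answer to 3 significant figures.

38.5 °C

M c_p dT/dt = ṁ c_p (T_in − T) + Q̇.
τ = M/ṁ = 423.33 s; T_ss = T_in + Q̇/(ṁ c_p) = 12.4 + 110/(2.10·1.92) = 39.682 °C.
This is linear first-order; T(t) = T_ss + (T₀ − T_ss) e^(−t/τ).
T(601) = 39.682 + (-4.8817)·e^(−601/423.33) = 39.682 + (-4.8817)·0.24179 = 38.501 °C.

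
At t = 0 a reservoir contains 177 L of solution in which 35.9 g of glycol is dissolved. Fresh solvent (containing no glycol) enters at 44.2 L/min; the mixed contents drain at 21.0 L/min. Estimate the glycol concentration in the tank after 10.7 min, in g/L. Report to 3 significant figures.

0.0382 g/L

Total volume: dV/dt = Q_in − Q_out = 23.200 L/min, so V(t) = 177 + 23.200 t and V(10.7) = 425.24 L.
Species balance (pure solvent in): dm/dt = −Q_out · m/V(t).
Separate: dm/m = −Q_out dt/V(t) ⇒ ln(m/m₀) = −(Q_out/(Q_in−Q_out)) ln(V/V₀).
m = m₀ (V₀/V)^(Q_out/(Q_in−Q_out)) = 35.9 × (177/425.24)^(0.90517) = 16.238 g.
C = m/V = 16.238/425.24 = 0.038185 g/L.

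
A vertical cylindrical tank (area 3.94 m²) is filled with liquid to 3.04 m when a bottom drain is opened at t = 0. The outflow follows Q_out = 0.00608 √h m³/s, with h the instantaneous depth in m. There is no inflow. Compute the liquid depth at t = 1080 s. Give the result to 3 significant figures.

With no inflow, A dh/dt = −0.00608 √h.
This is separable: 2 d(√h)/dt = −0.00608/A, so √h = √h₀ − (0.00608/(2A)) t.
√h = √3.04 − 0.00608·1080/(2·3.94) = 1.7436 − 0.83330 = 0.91026.
h = 0.91026² = 0.82857 m.

0.829 m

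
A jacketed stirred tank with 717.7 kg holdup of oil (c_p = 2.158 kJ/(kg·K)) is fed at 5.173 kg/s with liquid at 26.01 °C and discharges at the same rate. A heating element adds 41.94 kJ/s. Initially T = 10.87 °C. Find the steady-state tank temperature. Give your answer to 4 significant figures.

M c_p dT/dt = ṁ c_p (T_in − T) + Q̇.
At steady state dT/dt = 0 ⇒ T_ss = T_in + Q̇/(ṁ c_p) = 26.01 + 41.94/(5.173·2.158) = 29.7669 °C.

29.77 °C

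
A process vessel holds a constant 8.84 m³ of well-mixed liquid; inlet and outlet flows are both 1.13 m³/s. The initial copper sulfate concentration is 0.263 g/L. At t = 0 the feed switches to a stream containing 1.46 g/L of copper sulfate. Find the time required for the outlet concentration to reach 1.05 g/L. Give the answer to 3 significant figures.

Species balance: V dC/dt = Q(C_in − C) ⇒ τ = V/Q = 7.8230 s.
C(t) = C_in + (C₀ − C_in) e^(−t/τ). Set C = 1.05 and solve for t:
e^(−t/τ) = (C − C_in)/(C₀ − C_in) = (1.05 − 1.46)/(0.263 − 1.46) = 0.34252
t = −τ ln(…) = 7.8230 × 1.0714 = 8.3817 s.

8.38 s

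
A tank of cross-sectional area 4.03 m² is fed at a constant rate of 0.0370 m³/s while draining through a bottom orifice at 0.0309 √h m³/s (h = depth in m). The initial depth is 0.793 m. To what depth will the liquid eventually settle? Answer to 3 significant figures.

1.43 m

Volume balance on the tank: A dh/dt = Q_in − 0.0309 √h. At steady state dh/dt = 0:
Q_in = 0.0309 √h_ss ⇒ √h_ss = 0.0370/0.0309 = 1.1974.
h_ss = 1.1974² = 1.4338 m. (Since h₀ = 0.793 m < h_ss, the level will rise toward this value.)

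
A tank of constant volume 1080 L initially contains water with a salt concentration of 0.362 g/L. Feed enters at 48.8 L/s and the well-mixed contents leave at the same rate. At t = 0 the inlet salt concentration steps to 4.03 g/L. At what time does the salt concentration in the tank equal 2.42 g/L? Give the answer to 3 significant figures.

Species balance: V dC/dt = Q(C_in − C) ⇒ τ = V/Q = 22.131 s.
C(t) = C_in + (C₀ − C_in) e^(−t/τ). Set C = 2.42 and solve for t:
e^(−t/τ) = (C − C_in)/(C₀ − C_in) = (2.42 − 4.03)/(0.362 − 4.03) = 0.43893
t = −τ ln(…) = 22.131 × 0.82341 = 18.223 s.

18.2 s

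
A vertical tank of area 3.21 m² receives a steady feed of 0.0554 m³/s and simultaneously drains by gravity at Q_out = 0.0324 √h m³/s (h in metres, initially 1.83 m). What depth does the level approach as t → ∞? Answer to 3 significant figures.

2.92 m

A dh/dt = Q_in − 0.0324 √h. Steady state requires inflow = outflow:
Q_in = 0.0324 √h_ss ⇒ √h_ss = 0.0554/0.0324 = 1.7099.
h_ss = 1.7099² = 2.9237 m. (Since h₀ = 1.83 m < h_ss, the level will rise toward this value.)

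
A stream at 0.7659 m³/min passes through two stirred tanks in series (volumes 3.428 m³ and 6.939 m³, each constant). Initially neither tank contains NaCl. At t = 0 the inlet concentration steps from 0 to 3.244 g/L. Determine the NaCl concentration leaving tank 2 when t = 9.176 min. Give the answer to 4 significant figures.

1.323 g/L

Each tank obeys Vᵢ dCᵢ/dt = Q(Cᵢ₋₁ − Cᵢ), so τᵢ = Vᵢ/Q.
τ₁ = 3.428/0.7659 = 4.47578 min; τ₂ = 6.939/0.7659 = 9.05993 min.
Solving the cascade with C₁(0)=C₂(0)=0 gives C₂(t) = C_in[1 − (τ₁ e^(−t/τ₁) − τ₂ e^(−t/τ₂))/(τ₁ − τ₂)].
At t = 9.176: e^(−t/τ₁) = 0.128716, e^(−t/τ₂) = 0.363196.
C₂ = 3.244·[1 − (4.47578·0.128716 − 9.05993·0.363196)/(-4.58415)] = 3.244·0.407866 = 1.32312 g/L.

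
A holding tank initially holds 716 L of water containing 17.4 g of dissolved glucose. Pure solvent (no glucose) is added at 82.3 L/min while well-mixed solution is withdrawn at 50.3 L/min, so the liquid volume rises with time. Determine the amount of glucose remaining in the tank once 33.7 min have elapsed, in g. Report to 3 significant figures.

4.11 g

Let m(t) be the amount of glucose. Volume: V(t) = V₀ + (Q_in − Q_out) t = 716 + 32.000 t; V(33.7) = 1794.4 L.
Species balance (pure solvent in): dm/dt = −Q_out · m/V(t).
Separate: dm/m = −Q_out dt/V(t) ⇒ ln(m/m₀) = −(Q_out/(Q_in−Q_out)) ln(V/V₀).
m = m₀ (V₀/V)^(Q_out/(Q_in−Q_out)) = 17.4 × (716/1794.4)^(1.5719) = 4.1055 g.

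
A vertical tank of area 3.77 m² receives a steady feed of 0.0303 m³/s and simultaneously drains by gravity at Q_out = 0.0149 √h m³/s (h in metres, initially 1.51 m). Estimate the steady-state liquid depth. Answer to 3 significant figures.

4.14 m

A dh/dt = Q_in − 0.0149 √h. Steady state requires inflow = outflow:
Q_in = 0.0149 √h_ss ⇒ √h_ss = 0.0303/0.0149 = 2.0336.
h_ss = 2.0336² = 4.1354 m. (Since h₀ = 1.51 m < h_ss, the level will rise toward this value.)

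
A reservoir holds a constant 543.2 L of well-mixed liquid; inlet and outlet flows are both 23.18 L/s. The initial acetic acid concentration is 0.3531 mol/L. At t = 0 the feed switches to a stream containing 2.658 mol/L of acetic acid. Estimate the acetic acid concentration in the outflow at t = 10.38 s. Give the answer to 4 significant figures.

Unsteady species balance (constant V, well mixed): V dC/dt = Q(C_in − C).
Time constant τ = V/Q = 543.2/23.18 = 23.4340 s.
This is linear first-order; C(t) = C_in + (C₀ − C_in) e^(−t/τ).
C(10.38) = 2.658 + (0.3531 − 2.658)·e^(−10.38/23.4340) = 2.658 + (-2.30490)·0.642142 = 1.17793 mol/L.

1.178 mol/L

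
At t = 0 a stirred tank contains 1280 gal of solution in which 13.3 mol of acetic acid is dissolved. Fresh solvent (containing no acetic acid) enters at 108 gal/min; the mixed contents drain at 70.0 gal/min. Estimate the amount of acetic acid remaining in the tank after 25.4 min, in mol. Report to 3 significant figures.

Let m(t) be the amount of acetic acid. Volume: V(t) = V₀ + (Q_in − Q_out) t = 1280 + 38.000 t; V(25.4) = 2245.2 gal.
Species balance (pure solvent in): dm/dt = −Q_out · m/V(t).
dm/m = −Q_out dt/(V₀ + 38.000 t); integrating gives ln(m/m₀) = −(Q_out/(Q_in−Q_out)) ln(V/V₀).
m = m₀ (V₀/V)^(Q_out/(Q_in−Q_out)) = 13.3 × (1280/2245.2)^(1.8421) = 4.7238 mol.

4.72 mol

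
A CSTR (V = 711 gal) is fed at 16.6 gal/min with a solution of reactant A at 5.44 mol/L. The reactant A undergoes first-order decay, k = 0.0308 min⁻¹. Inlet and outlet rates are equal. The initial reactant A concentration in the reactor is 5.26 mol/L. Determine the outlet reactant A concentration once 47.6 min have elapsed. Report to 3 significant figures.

V dC/dt = Q(C_in − C) − k V C.
dC/dt = (Q/V) C_in − (Q/V + k) C; effective rate a = Q/V + k = 0.023347 + 0.0308 = 0.054147 min⁻¹.
C_ss = Q C_in/(Q + kV) = 2.3456 mol/L; C(t) = C_ss + (C₀ − C_ss) e^(−a t).
C(47.6) = 2.3456 + (2.9144)·e^(−0.054147·47.6) = 2.3456 + (2.9144)·0.075970 = 2.5670 mol/L.

2.57 mol/L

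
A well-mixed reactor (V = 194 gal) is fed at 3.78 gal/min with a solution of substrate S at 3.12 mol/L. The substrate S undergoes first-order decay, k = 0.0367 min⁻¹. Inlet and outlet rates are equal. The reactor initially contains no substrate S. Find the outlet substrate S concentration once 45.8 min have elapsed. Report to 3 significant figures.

0.999 mol/L

Species balance: V dC/dt = Q C_in − Q C − k V C.
dC/dt = (Q/V) C_in − (Q/V + k) C; effective rate a = Q/V + k = 0.019485 + 0.0367 = 0.056185 min⁻¹.
C_ss = Q C_in/(Q + kV) = 1.0820 mol/L; C(t) = C_ss + (C₀ − C_ss) e^(−a t).
C(45.8) = 1.0820 + (-1.0820)·e^(−0.056185·45.8) = 1.0820 + (-1.0820)·0.076287 = 0.99946 mol/L.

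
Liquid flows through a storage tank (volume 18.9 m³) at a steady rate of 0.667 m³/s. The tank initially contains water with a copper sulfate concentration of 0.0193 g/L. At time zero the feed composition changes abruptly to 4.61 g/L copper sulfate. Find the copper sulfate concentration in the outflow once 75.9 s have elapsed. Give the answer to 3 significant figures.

4.29 g/L

Accumulation = in − out for the solute gives V dC/dt = Q(C_in − C).
So dC/dt = (C_in − C)/τ with τ = V/Q = 18.9/0.667 = 28.336 s.
This is linear first-order; C(t) = C_in + (C₀ − C_in) e^(−t/τ).
C(75.9) = 4.61 + (0.0193 − 4.61)·e^(−75.9/28.336) = 4.61 + (-4.5907)·0.068660 = 4.2948 g/L.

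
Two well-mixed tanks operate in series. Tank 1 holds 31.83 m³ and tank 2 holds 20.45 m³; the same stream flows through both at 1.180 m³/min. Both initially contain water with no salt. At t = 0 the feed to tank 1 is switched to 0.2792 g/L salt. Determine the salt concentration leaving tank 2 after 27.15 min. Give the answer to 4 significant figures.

0.09851 g/L

Each tank obeys Vᵢ dCᵢ/dt = Q(Cᵢ₋₁ − Cᵢ), so τᵢ = Vᵢ/Q.
τ₁ = 31.83/1.180 = 26.9746 min; τ₂ = 20.45/1.180 = 17.3305 min.
Solving the cascade with C₁(0)=C₂(0)=0 gives C₂(t) = C_in[1 − (τ₁ e^(−t/τ₁) − τ₂ e^(−t/τ₂))/(τ₁ − τ₂)].
At t = 27.15: e^(−t/τ₁) = 0.365495, e^(−t/τ₂) = 0.208753.
C₂ = 0.2792·[1 − (26.9746·0.365495 − 17.3305·0.208753)/(9.64407)] = 0.2792·0.352839 = 0.0985127 g/L.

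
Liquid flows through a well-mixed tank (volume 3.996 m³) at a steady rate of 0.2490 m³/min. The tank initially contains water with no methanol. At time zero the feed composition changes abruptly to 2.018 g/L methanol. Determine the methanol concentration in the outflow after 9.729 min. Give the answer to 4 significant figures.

Species balance on the tank: V dC/dt = Q(C_in − C).
Time constant τ = V/Q = 3.996/0.2490 = 16.0482 min.
This is linear first-order; C(t) = C_in + (C₀ − C_in) e^(−t/τ).
C(9.729) = 2.018 + (0 − 2.018)·e^(−9.729/16.0482) = 2.018 + (-2.01800)·0.545400 = 0.917384 g/L.

0.9174 g/L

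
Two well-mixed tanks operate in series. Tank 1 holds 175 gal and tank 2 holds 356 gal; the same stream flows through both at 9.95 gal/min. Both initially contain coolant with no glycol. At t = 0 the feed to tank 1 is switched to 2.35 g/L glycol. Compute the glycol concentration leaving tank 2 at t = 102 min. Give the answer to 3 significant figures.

2.09 g/L

Species balance on tank i: dCᵢ/dt = (Cᵢ₋₁ − Cᵢ)/τᵢ with τᵢ = Vᵢ/Q.
τ₁ = 175/9.95 = 17.588 min; τ₂ = 356/9.95 = 35.779 min.
Solving the cascade with C₁(0)=C₂(0)=0 gives C₂(t) = C_in[1 − (τ₁ e^(−t/τ₁) − τ₂ e^(−t/τ₂))/(τ₁ − τ₂)].
At t = 102: e^(−t/τ₁) = 0.0030293, e^(−t/τ₂) = 0.057796.
C₂ = 2.35·[1 − (17.588·0.0030293 − 35.779·0.057796)/(-18.191)] = 2.35·0.88925 = 2.0897 g/L.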